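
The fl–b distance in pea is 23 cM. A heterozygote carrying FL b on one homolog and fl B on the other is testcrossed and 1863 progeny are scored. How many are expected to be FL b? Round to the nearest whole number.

717

A map distance of 23 cM corresponds to a recombination frequency of 0.230.
The F1 is FL b / fl B, so FL b is a parental gamete class with expected frequency (1 − r)/2 = 0.770/2 = 0.3850.
Expected number = 0.3850 × 1863 = 717.25 ≈ 717.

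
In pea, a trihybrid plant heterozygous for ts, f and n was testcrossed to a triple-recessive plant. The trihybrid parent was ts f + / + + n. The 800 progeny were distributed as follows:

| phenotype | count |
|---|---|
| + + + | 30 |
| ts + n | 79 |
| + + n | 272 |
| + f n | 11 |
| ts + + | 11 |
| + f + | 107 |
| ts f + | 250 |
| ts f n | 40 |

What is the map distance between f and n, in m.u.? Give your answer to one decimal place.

11.5 m.u.

The two rarest classes, ts + + and + f n, are the double crossovers. Comparing them with the parentals, only the f allele has switched, so f is the middle locus and the order is n – f – ts.
Crossovers in the n–f interval produce the single-crossover classes ts f n and + + + (40 + 30 = 70) plus the double crossovers (22).
RF(n–f) = (70 + 22) / 800 = 92/800 = 0.1150 → 11.5 m.u.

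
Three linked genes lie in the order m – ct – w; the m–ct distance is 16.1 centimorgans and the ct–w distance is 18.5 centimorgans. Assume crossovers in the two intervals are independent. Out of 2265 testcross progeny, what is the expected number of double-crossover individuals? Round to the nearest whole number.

Map distances give recombination frequencies of 0.161 and 0.185 for the two intervals.
With no interference, expected double-crossover frequency = 0.161 × 0.185 = 0.02978.
Expected number = 0.02978 × 2265 = 67.46 ≈ 67.

67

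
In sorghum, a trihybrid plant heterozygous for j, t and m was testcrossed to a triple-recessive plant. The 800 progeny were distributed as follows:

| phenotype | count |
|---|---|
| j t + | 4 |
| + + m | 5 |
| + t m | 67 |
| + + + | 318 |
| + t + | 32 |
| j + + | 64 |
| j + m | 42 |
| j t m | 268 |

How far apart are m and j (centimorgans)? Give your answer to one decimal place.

The two most frequent reciprocal classes, + + + and j t m, are the parental types, so the F1 was + + + / j t m.
The two rarest classes, + + m and j t +, are the double crossovers. Comparing them with the parentals, only the m allele has switched, so m is the middle locus and the order is j – m – t.
Crossovers in the j–m interval produce the single-crossover classes j + + and + t m (64 + 67 = 131) plus the double crossovers (9).
RF(j–m) = (131 + 9) / 800 = 140/800 = 0.1750 → 17.5 centimorgans.

17.5 centimorgans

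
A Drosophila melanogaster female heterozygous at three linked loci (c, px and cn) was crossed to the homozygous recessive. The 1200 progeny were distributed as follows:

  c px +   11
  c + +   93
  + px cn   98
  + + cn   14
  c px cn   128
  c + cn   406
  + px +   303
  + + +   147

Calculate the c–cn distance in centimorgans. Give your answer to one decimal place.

18.0 centimorgans

The two most frequent reciprocal classes, c + cn and + px +, are the parental types, so the F1 was c + cn / + px +.
The two rarest classes, + + cn and c px +, are the double crossovers. Comparing them with the parentals, only the c allele has switched, so c is the middle locus and the order is cn – c – px.
Crossovers in the cn–c interval produce the single-crossover classes c + + and + px cn (93 + 98 = 191) plus the double crossovers (25).
RF(cn–c) = (191 + 25) / 1200 = 216/1200 = 0.1800 → 18.0 centimorgans.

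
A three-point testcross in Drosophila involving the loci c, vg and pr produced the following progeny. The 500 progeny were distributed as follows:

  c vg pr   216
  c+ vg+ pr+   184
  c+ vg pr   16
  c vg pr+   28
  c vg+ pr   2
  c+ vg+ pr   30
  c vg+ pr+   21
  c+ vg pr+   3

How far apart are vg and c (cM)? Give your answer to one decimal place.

The two most frequent reciprocal classes, c+ vg+ pr+ and c vg pr, are the parental types, so the F1 was c+ vg+ pr+ / c vg pr.
The two rarest classes, c+ vg pr+ and c vg+ pr, are the double crossovers. Comparing them with the parentals, only the vg allele has switched, so vg is the middle locus and the order is c – vg – pr.
Crossovers in the c–vg interval produce the single-crossover classes c vg+ pr+ and c+ vg pr (21 + 16 = 37) plus the double crossovers (5).
RF(c–vg) = (37 + 5) / 500 = 42/500 = 0.0840 → 8.4 cM.

8.4 cM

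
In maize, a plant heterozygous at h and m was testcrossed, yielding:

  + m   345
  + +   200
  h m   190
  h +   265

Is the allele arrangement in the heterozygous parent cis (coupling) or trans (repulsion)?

The two most frequent classes are + m (345) and h + (265); these are the parental (non-recombinant) types.
So the F1 carried + m on one chromosome and h + on the other — the recessive alleles are on opposite chromosomes (trans / repulsion).

trans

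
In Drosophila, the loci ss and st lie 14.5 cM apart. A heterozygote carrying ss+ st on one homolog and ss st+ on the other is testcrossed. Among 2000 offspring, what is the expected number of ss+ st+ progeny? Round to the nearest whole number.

A map distance of 14.5 cM corresponds to a recombination frequency of 0.145.
The F1 is ss+ st / ss st+, so ss+ st+ is a recombinant gamete class with expected frequency r/2 = 0.145/2 = 0.0725.
Expected number = 0.0725 × 2000 = 145.00 ≈ 145.

145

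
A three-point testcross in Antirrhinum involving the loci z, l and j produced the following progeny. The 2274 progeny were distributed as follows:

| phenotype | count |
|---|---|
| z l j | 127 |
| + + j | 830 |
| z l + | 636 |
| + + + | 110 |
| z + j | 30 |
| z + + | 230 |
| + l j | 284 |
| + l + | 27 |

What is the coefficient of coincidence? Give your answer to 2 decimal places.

The two most frequent reciprocal classes, z l + and + + j, are the parental types, so the F1 was z l + / + + j.
The two rarest classes, + l + and z + j, are the double crossovers. Comparing them with the parentals, only the z allele has switched, so z is the middle locus and the order is j – z – l.
j–z: (237 + 57)/2274 = 0.1293; z–l: (514 + 57)/2274 = 0.2511.
Expected DCO frequency = 0.1293 × 0.2511 ≈ 0.03247; observed = 57/2274 ≈ 0.02507.
Coefficient of coincidence = 0.02507/0.03247 ≈ 0.77.

0.77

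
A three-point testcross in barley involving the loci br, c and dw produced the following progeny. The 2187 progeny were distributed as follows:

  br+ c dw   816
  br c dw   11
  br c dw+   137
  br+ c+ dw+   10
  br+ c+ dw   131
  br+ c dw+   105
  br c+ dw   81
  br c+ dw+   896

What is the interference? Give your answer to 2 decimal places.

0.23

The two most frequent reciprocal classes, br+ c dw and br c+ dw+, are the parental types, so the F1 was br+ c dw / br c+ dw+.
The two rarest classes, br c dw and br+ c+ dw+, are the double crossovers. Comparing them with the parentals, only the br allele has switched, so br is the middle locus and the order is c – br – dw.
c–br: (268 + 21)/2187 = 0.1321; br–dw: (186 + 21)/2187 = 0.0947.
Expected DCO frequency = 0.1321 × 0.0947 ≈ 0.01251; observed = 21/2187 ≈ 0.00960.
Coefficient of coincidence = 0.00960/0.01251 ≈ 0.77; interference = 1 − 0.77 = 0.23.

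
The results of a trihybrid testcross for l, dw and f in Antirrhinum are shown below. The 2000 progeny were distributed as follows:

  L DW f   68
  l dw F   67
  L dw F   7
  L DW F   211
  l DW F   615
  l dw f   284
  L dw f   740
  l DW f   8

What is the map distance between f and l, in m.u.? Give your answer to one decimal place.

The two most frequent reciprocal classes, l DW F and L dw f, are the parental types, so the F1 was l DW F / L dw f.
The two rarest classes, l DW f and L dw F, are the double crossovers. Comparing them with the parentals, only the f allele has switched, so f is the middle locus and the order is dw – f – l.
Crossovers in the f–l interval produce the single-crossover classes L DW F and l dw f (211 + 284 = 495) plus the double crossovers (15).
RF(f–l) = (495 + 15) / 2000 = 510/2000 = 0.2550 → 25.5 m.u.

25.5 m.u.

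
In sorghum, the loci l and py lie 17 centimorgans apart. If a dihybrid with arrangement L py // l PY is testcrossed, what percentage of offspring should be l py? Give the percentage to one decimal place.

8.5%

A map distance of 17 centimorgans corresponds to a recombination frequency of 0.170.
The F1 is L py / l PY, so l py is a recombinant gamete class with expected frequency r/2 = 0.170/2 = 0.0850.
That is 0.0850 = 8.5% of the progeny.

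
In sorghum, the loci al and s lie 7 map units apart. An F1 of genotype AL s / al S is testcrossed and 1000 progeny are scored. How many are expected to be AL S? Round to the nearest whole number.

35

A map distance of 7 map units corresponds to a recombination frequency of 0.070.
The F1 is AL s / al S, so AL S is a recombinant gamete class with expected frequency r/2 = 0.070/2 = 0.0350.
Expected number = 0.0350 × 1000 = 35.00 ≈ 35.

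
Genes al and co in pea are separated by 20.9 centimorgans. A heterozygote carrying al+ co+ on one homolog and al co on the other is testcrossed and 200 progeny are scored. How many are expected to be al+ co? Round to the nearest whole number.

A map distance of 20.9 centimorgans corresponds to a recombination frequency of 0.209.
The F1 is al+ co+ / al co, so al+ co is a recombinant gamete class with expected frequency r/2 = 0.209/2 = 0.1045.
Expected number = 0.1045 × 200 = 20.90 ≈ 21.

21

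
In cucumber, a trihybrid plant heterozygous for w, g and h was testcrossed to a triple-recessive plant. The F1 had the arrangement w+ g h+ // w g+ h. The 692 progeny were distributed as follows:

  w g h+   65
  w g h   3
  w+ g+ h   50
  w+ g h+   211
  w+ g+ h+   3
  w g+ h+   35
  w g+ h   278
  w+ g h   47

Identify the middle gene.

The two rarest classes, w+ g+ h+ and w g h, are the double crossovers. Comparing them with the parentals, only the g allele has switched, so g is the middle locus and the order is h – g – w.

g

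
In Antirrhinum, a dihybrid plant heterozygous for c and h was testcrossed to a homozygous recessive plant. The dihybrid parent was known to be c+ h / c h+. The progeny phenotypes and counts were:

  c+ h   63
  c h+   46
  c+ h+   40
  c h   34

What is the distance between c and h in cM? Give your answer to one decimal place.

The recombinant classes are c+ h+ and c h: 40 + 34 = 74.
Recombination frequency = 74/183 = 0.4044 ≈ 40.4%, i.e. 40.4 cM.

40.4 cM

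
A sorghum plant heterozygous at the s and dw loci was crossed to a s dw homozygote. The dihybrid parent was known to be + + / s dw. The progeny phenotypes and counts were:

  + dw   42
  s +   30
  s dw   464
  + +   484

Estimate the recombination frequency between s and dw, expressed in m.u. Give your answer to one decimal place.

7.1 m.u.

The recombinant classes are + dw and s +: 42 + 30 = 72.
Recombination frequency = 72/1020 = 0.0706 ≈ 7.1%, i.e. 7.1 m.u.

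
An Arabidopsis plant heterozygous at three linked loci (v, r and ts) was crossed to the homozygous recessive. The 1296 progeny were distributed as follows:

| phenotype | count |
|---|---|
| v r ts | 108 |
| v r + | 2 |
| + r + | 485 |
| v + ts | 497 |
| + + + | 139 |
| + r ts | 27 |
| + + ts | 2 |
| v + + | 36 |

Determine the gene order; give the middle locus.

v

The two most frequent reciprocal classes, + r + and v + ts, are the parental types, so the F1 was + r + / v + ts.
The two rarest classes, v r + and + + ts, are the double crossovers. Comparing them with the parentals, only the v allele has switched, so v is the middle locus and the order is ts – v – r.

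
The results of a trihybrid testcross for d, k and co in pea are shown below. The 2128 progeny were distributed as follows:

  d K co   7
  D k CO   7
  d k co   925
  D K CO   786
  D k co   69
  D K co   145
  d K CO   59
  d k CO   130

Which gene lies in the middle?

k

The two most frequent reciprocal classes, D K CO and d k co, are the parental types, so the F1 was D K CO / d k co.
The two rarest classes, D k CO and d K co, are the double crossovers. Comparing them with the parentals, only the k allele has switched, so k is the middle locus and the order is co – k – d.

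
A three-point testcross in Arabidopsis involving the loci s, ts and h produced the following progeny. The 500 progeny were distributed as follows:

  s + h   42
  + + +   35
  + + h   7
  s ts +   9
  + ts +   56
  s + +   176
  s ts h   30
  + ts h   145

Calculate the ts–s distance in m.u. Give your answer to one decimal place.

The two most frequent reciprocal classes, s + + and + ts h, are the parental types, so the F1 was s + + / + ts h.
The two rarest classes, s ts + and + + h, are the double crossovers. Comparing them with the parentals, only the ts allele has switched, so ts is the middle locus and the order is s – ts – h.
Crossovers in the s–ts interval produce the single-crossover classes + + + and s ts h (35 + 30 = 65) plus the double crossovers (16).
RF(s–ts) = (65 + 16) / 500 = 81/500 = 0.1620 → 16.2 m.u.

16.2 m.u.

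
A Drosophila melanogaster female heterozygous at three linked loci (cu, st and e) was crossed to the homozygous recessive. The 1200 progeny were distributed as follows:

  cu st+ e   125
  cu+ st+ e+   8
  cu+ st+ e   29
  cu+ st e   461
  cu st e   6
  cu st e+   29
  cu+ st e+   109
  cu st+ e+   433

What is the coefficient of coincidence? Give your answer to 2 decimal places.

0.94

The two most frequent reciprocal classes, cu+ st e and cu st+ e+, are the parental types, so the F1 was cu+ st e / cu st+ e+.
The two rarest classes, cu st e and cu+ st+ e+, are the double crossovers. Comparing them with the parentals, only the cu allele has switched, so cu is the middle locus and the order is st – cu – e.
st–cu: (58 + 14)/1200 = 0.0600; cu–e: (234 + 14)/1200 = 0.2067.
Expected DCO frequency = 0.0600 × 0.2067 ≈ 0.01240; observed = 14/1200 ≈ 0.01167.
Coefficient of coincidence = 0.01167/0.01240 ≈ 0.94.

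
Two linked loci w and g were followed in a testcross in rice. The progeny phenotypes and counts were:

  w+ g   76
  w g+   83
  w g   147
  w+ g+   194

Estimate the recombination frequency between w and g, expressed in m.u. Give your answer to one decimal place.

31.8 m.u.

The two most frequent classes, w+ g+ (194) and w g (147), are the parental types, so the F1 was w+ g+ / w g.
The recombinant classes are w+ g and w g+: 76 + 83 = 159.
Recombination frequency = 159/500 = 0.3180 ≈ 31.8%, i.e. 31.8 m.u.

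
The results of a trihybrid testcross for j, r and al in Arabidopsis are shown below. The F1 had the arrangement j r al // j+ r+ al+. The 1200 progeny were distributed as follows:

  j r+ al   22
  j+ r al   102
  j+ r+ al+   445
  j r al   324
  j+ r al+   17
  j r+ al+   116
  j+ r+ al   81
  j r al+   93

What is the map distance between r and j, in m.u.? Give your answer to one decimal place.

The two rarest classes, j r+ al and j+ r al+, are the double crossovers. Comparing them with the parentals, only the r allele has switched, so r is the middle locus and the order is al – r – j.
Crossovers in the r–j interval produce the single-crossover classes j+ r al and j r+ al+ (102 + 116 = 218) plus the double crossovers (39).
RF(r–j) = (218 + 39) / 1200 = 257/1200 = 0.2142 → 21.4 m.u.

21.4 m.u.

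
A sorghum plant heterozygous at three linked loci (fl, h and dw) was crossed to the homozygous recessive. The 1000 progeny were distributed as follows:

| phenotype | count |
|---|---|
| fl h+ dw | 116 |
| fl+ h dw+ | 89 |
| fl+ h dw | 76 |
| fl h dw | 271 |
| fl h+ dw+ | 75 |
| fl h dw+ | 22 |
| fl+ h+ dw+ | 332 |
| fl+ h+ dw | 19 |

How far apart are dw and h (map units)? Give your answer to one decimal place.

The two most frequent reciprocal classes, fl h dw and fl+ h+ dw+, are the parental types, so the F1 was fl h dw / fl+ h+ dw+.
The two rarest classes, fl h dw+ and fl+ h+ dw, are the double crossovers. Comparing them with the parentals, only the dw allele has switched, so dw is the middle locus and the order is fl – dw – h.
Crossovers in the dw–h interval produce the single-crossover classes fl h+ dw and fl+ h dw+ (116 + 89 = 205) plus the double crossovers (41).
RF(dw–h) = (205 + 41) / 1000 = 246/1000 = 0.2460 → 24.6 map units.

24.6 map units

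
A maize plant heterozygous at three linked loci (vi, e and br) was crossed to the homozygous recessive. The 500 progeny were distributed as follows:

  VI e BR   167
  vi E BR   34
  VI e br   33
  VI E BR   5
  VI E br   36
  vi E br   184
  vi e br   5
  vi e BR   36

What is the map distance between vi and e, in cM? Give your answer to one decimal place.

16.4 cM

The two most frequent reciprocal classes, vi E br and VI e BR, are the parental types, so the F1 was vi E br / VI e BR.
The two rarest classes, vi e br and VI E BR, are the double crossovers. Comparing them with the parentals, only the e allele has switched, so e is the middle locus and the order is vi – e – br.
Crossovers in the vi–e interval produce the single-crossover classes VI E br and vi e BR (36 + 36 = 72) plus the double crossovers (10).
RF(vi–e) = (72 + 10) / 500 = 82/500 = 0.1640 → 16.4 cM.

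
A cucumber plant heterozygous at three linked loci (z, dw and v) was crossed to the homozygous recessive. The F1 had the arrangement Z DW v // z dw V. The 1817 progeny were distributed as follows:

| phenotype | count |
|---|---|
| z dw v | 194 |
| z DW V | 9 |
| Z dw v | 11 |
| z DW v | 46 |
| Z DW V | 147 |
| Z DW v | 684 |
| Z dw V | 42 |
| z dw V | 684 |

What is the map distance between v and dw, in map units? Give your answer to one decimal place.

The two rarest classes, Z dw v and z DW V, are the double crossovers. Comparing them with the parentals, only the dw allele has switched, so dw is the middle locus and the order is v – dw – z.
Crossovers in the v–dw interval produce the single-crossover classes Z DW V and z dw v (147 + 194 = 341) plus the double crossovers (20).
RF(v–dw) = (341 + 20) / 1817 = 361/1817 = 0.1987 → 19.9 map units.

19.9 map units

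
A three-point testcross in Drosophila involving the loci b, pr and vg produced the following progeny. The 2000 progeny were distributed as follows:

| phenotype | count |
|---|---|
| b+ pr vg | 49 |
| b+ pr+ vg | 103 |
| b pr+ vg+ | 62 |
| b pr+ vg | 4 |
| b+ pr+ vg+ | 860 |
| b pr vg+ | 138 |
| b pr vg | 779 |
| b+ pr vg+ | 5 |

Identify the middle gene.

The two most frequent reciprocal classes, b+ pr+ vg+ and b pr vg, are the parental types, so the F1 was b+ pr+ vg+ / b pr vg.
The two rarest classes, b+ pr vg+ and b pr+ vg, are the double crossovers. Comparing them with the parentals, only the pr allele has switched, so pr is the middle locus and the order is b – pr – vg.

pr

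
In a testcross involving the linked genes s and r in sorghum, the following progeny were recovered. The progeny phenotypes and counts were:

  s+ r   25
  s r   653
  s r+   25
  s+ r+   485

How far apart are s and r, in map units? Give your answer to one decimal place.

The two most frequent classes, s+ r+ (485) and s r (653), are the parental types, so the F1 was s+ r+ / s r.
The recombinant classes are s+ r and s r+: 25 + 25 = 50.
Recombination frequency = 50/1188 = 0.0421 ≈ 4.2%, i.e. 4.2 map units.

4.2 map units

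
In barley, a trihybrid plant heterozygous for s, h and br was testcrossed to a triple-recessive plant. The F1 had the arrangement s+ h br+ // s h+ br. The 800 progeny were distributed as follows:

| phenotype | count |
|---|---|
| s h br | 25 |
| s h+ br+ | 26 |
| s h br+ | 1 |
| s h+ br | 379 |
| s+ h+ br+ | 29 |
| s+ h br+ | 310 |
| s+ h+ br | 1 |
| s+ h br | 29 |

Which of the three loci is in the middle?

The two rarest classes, s h br+ and s+ h+ br, are the double crossovers. Comparing them with the parentals, only the s allele has switched, so s is the middle locus and the order is br – s – h.

s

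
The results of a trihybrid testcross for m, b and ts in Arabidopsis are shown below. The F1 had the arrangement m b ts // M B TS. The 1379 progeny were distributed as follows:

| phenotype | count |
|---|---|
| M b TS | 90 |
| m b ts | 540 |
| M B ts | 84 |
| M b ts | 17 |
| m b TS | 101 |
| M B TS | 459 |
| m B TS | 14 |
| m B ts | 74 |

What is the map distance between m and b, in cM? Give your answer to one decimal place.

The two rarest classes, M b ts and m B TS, are the double crossovers. Comparing them with the parentals, only the m allele has switched, so m is the middle locus and the order is b – m – ts.
Crossovers in the b–m interval produce the single-crossover classes m B ts and M b TS (74 + 90 = 164) plus the double crossovers (31).
RF(b–m) = (164 + 31) / 1379 = 195/1379 = 0.1414 → 14.1 cM.

14.1 cM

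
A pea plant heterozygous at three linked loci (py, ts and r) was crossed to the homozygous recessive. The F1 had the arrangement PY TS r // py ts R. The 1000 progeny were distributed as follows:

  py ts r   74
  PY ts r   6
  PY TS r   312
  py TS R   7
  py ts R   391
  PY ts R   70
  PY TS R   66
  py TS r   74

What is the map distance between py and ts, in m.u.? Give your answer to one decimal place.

The two rarest classes, PY ts r and py TS R, are the double crossovers. Comparing them with the parentals, only the ts allele has switched, so ts is the middle locus and the order is py – ts – r.
Crossovers in the py–ts interval produce the single-crossover classes py TS r and PY ts R (74 + 70 = 144) plus the double crossovers (13).
RF(py–ts) = (144 + 13) / 1000 = 157/1000 = 0.1570 → 15.7 m.u.

15.7 m.u.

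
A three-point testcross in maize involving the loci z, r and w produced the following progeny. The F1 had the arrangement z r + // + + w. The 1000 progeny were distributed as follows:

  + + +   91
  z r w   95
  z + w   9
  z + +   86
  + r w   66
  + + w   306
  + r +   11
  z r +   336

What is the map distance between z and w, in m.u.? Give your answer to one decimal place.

20.6 m.u.

The two rarest classes, + r + and z + w, are the double crossovers. Comparing them with the parentals, only the z allele has switched, so z is the middle locus and the order is r – z – w.
Crossovers in the z–w interval produce the single-crossover classes z r w and + + + (95 + 91 = 186) plus the double crossovers (20).
RF(z–w) = (186 + 20) / 1000 = 206/1000 = 0.2060 → 20.6 m.u.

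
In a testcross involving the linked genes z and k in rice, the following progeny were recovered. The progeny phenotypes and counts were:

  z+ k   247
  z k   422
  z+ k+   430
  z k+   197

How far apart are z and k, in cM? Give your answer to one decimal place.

The two most frequent classes, z+ k+ (430) and z k (422), are the parental types, so the F1 was z+ k+ / z k.
The recombinant classes are z+ k and z k+: 247 + 197 = 444.
Recombination frequency = 444/1296 = 0.3426 ≈ 34.3%, i.e. 34.3 cM.

34.3 cM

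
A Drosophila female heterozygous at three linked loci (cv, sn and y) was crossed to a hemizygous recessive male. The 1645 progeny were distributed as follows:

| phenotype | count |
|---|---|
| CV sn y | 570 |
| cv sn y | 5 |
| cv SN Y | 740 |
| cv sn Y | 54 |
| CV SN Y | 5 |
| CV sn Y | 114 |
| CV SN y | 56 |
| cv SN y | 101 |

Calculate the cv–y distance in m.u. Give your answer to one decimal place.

The two most frequent reciprocal classes, CV sn y and cv SN Y, are the parental types, so the F1 was CV sn y / cv SN Y.
The two rarest classes, cv sn y and CV SN Y, are the double crossovers. Comparing them with the parentals, only the cv allele has switched, so cv is the middle locus and the order is sn – cv – y.
Crossovers in the cv–y interval produce the single-crossover classes CV sn Y and cv SN y (114 + 101 = 215) plus the double crossovers (10).
RF(cv–y) = (215 + 10) / 1645 = 225/1645 = 0.1368 → 13.7 m.u.

13.7 m.u.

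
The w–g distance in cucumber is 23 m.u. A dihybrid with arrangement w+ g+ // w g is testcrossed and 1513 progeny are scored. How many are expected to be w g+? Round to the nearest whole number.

174

A map distance of 23 m.u. corresponds to a recombination frequency of 0.230.
The F1 is w+ g+ / w g, so w g+ is a recombinant gamete class with expected frequency r/2 = 0.230/2 = 0.1150.
Expected number = 0.1150 × 1513 = 174.00 ≈ 174.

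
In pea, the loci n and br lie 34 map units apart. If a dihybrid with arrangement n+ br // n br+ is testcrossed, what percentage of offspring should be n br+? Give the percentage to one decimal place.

A map distance of 34 map units corresponds to a recombination frequency of 0.340.
The F1 is n+ br / n br+, so n br+ is a parental gamete class with expected frequency (1 − r)/2 = 0.660/2 = 0.3300.
That is 0.3300 = 33.0% of the progeny.

33.0%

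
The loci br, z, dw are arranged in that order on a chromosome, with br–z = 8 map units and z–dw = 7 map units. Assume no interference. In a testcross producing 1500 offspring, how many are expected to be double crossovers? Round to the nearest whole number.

8

Map distances give recombination frequencies of 0.080 and 0.070 for the two intervals.
With no interference, expected double-crossover frequency = 0.080 × 0.070 = 0.00560.
Expected number = 0.00560 × 1500 = 8.40 ≈ 8.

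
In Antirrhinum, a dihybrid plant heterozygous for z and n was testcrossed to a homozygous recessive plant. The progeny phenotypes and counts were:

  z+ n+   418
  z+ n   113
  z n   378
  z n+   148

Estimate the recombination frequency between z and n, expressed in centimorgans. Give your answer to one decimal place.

24.7 centimorgans

The two most frequent classes, z+ n+ (418) and z n (378), are the parental types, so the F1 was z+ n+ / z n.
The recombinant classes are z+ n and z n+: 113 + 148 = 261.
Recombination frequency = 261/1057 = 0.2469 ≈ 24.7%, i.e. 24.7 centimorgans.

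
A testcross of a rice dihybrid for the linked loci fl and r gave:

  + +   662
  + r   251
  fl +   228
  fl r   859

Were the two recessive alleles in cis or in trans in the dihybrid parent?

The two most frequent classes are + + (662) and fl r (859); these are the parental (non-recombinant) types.
So the F1 carried + + on one chromosome and fl r on the other — the recessive alleles are on the same chromosome (cis / coupling).

cis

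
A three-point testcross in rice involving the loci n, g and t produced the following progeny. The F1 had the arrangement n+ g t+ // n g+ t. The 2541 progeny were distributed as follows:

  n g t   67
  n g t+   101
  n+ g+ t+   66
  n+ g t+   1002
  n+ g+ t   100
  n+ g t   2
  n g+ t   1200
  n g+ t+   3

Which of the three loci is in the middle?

The two rarest classes, n+ g t and n g+ t+, are the double crossovers. Comparing them with the parentals, only the t allele has switched, so t is the middle locus and the order is g – t – n.

t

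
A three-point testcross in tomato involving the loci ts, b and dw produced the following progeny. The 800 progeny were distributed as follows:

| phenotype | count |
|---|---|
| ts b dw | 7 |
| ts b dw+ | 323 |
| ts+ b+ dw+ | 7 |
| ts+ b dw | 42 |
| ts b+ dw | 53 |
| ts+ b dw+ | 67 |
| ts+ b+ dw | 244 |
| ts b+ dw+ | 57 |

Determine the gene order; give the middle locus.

dw

The two most frequent reciprocal classes, ts b dw+ and ts+ b+ dw, are the parental types, so the F1 was ts b dw+ / ts+ b+ dw.
The two rarest classes, ts b dw and ts+ b+ dw+, are the double crossovers. Comparing them with the parentals, only the dw allele has switched, so dw is the middle locus and the order is ts – dw – b.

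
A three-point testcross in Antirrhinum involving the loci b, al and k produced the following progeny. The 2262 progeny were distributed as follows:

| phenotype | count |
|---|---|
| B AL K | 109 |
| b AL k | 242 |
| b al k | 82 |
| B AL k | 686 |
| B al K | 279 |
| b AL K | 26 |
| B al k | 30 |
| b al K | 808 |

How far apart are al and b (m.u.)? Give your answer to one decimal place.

The two most frequent reciprocal classes, B AL k and b al K, are the parental types, so the F1 was B AL k / b al K.
The two rarest classes, B al k and b AL K, are the double crossovers. Comparing them with the parentals, only the al allele has switched, so al is the middle locus and the order is k – al – b.
Crossovers in the al–b interval produce the single-crossover classes b AL k and B al K (242 + 279 = 521) plus the double crossovers (56).
RF(al–b) = (521 + 56) / 2262 = 577/2262 = 0.2551 → 25.5 m.u.

25.5 m.u.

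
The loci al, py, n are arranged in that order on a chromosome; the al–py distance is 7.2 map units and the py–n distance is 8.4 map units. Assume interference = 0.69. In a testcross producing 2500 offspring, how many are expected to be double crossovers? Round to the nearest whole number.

5

Map distances give recombination frequencies of 0.072 and 0.084 for the two intervals.
With interference 0.69 (so coincidence = 0.31), expected double-crossover frequency = 0.072 × 0.084 × 0.31 = 0.00187.
Expected number = 0.00187 × 2500 = 4.69 ≈ 5.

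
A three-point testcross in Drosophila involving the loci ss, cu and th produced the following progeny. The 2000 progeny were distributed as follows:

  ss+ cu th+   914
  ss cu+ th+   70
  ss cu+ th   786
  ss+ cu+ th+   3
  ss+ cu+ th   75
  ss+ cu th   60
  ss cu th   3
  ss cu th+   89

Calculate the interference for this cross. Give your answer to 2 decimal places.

0.48

The two most frequent reciprocal classes, ss cu+ th and ss+ cu th+, are the parental types, so the F1 was ss cu+ th / ss+ cu th+.
The two rarest classes, ss cu th and ss+ cu+ th+, are the double crossovers. Comparing them with the parentals, only the cu allele has switched, so cu is the middle locus and the order is ss – cu – th.
ss–cu: (164 + 6)/2000 = 0.0850; cu–th: (130 + 6)/2000 = 0.0680.
Expected DCO frequency = 0.0850 × 0.0680 ≈ 0.00578; observed = 6/2000 ≈ 0.00300.
Coefficient of coincidence = 0.00300/0.00578 ≈ 0.52; interference = 1 − 0.52 = 0.48.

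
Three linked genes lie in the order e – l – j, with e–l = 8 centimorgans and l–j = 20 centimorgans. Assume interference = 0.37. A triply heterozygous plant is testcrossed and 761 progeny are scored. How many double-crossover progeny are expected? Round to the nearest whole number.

8

Map distances give recombination frequencies of 0.080 and 0.200 for the two intervals.
With interference 0.37 (so coincidence = 0.63), expected double-crossover frequency = 0.080 × 0.200 × 0.63 = 0.01008.
Expected number = 0.01008 × 761 = 7.67 ≈ 8.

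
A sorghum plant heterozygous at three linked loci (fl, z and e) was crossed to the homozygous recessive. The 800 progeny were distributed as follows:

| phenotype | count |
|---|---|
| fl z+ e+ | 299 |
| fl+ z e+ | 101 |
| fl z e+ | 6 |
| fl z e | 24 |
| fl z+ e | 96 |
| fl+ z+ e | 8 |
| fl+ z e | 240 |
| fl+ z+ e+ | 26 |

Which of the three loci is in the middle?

The two most frequent reciprocal classes, fl z+ e+ and fl+ z e, are the parental types, so the F1 was fl z+ e+ / fl+ z e.
The two rarest classes, fl z e+ and fl+ z+ e, are the double crossovers. Comparing them with the parentals, only the z allele has switched, so z is the middle locus and the order is e – z – fl.

z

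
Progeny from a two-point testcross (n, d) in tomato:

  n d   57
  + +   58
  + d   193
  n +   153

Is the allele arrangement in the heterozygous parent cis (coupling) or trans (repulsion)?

The two most frequent classes are + d (193) and n + (153); these are the parental (non-recombinant) types.
So the F1 carried + d on one chromosome and n + on the other — the recessive alleles are on opposite chromosomes (trans / repulsion).

trans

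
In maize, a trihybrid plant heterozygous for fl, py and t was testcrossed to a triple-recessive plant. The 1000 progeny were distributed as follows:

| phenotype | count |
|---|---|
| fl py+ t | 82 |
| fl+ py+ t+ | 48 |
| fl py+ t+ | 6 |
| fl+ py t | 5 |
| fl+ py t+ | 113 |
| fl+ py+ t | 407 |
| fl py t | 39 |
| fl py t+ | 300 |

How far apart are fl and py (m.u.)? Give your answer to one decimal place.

20.6 m.u.

The two most frequent reciprocal classes, fl+ py+ t and fl py t+, are the parental types, so the F1 was fl+ py+ t / fl py t+.
The two rarest classes, fl+ py t and fl py+ t+, are the double crossovers. Comparing them with the parentals, only the py allele has switched, so py is the middle locus and the order is fl – py – t.
Crossovers in the fl–py interval produce the single-crossover classes fl py+ t and fl+ py t+ (82 + 113 = 195) plus the double crossovers (11).
RF(fl–py) = (195 + 11) / 1000 = 206/1000 = 0.2060 → 20.6 m.u.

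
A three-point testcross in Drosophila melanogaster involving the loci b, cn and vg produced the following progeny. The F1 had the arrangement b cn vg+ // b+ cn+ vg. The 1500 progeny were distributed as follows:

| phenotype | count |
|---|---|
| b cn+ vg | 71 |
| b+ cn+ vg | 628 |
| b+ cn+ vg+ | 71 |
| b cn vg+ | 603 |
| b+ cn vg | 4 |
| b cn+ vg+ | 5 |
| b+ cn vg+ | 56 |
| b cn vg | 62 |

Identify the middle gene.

The two rarest classes, b cn+ vg+ and b+ cn vg, are the double crossovers. Comparing them with the parentals, only the cn allele has switched, so cn is the middle locus and the order is vg – cn – b.

cn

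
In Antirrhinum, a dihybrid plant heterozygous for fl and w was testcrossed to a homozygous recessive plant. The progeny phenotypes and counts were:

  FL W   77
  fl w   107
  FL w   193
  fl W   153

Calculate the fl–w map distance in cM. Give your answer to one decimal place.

34.7 cM

The two most frequent classes, FL w (193) and fl W (153), are the parental types, so the F1 was FL w / fl W.
The recombinant classes are FL W and fl w: 77 + 107 = 184.
Recombination frequency = 184/530 = 0.3472 ≈ 34.7%, i.e. 34.7 cM.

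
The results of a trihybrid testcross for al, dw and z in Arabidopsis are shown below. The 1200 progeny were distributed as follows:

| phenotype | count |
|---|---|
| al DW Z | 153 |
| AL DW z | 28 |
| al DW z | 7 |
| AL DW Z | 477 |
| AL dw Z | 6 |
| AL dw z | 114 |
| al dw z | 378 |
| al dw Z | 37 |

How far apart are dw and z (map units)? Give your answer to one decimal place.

6.5 map units

The two most frequent reciprocal classes, AL DW Z and al dw z, are the parental types, so the F1 was AL DW Z / al dw z.
The two rarest classes, AL dw Z and al DW z, are the double crossovers. Comparing them with the parentals, only the dw allele has switched, so dw is the middle locus and the order is z – dw – al.
Crossovers in the z–dw interval produce the single-crossover classes AL DW z and al dw Z (28 + 37 = 65) plus the double crossovers (13).
RF(z–dw) = (65 + 13) / 1200 = 78/1200 = 0.0650 → 6.5 map units.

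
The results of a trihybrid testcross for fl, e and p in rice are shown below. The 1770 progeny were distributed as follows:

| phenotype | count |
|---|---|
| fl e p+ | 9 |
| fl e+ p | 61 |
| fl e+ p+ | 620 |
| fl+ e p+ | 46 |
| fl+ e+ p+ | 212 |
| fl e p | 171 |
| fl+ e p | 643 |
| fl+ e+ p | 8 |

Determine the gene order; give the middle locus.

The two most frequent reciprocal classes, fl e+ p+ and fl+ e p, are the parental types, so the F1 was fl e+ p+ / fl+ e p.
The two rarest classes, fl e p+ and fl+ e+ p, are the double crossovers. Comparing them with the parentals, only the e allele has switched, so e is the middle locus and the order is fl – e – p.

e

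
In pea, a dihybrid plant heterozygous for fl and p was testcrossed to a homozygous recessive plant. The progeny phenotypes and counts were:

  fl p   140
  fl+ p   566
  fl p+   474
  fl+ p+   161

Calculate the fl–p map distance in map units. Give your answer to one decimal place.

The two most frequent classes, fl+ p (566) and fl p+ (474), are the parental types, so the F1 was fl+ p / fl p+.
The recombinant classes are fl+ p+ and fl p: 161 + 140 = 301.
Recombination frequency = 301/1341 = 0.2245 ≈ 22.4%, i.e. 22.4 map units.

22.4 map units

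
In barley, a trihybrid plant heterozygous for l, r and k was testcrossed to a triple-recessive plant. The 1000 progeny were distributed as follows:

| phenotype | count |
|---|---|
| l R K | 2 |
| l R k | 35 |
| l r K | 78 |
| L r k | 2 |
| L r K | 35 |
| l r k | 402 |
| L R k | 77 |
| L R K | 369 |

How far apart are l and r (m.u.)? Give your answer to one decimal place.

7.4 m.u.

The two most frequent reciprocal classes, l r k and L R K, are the parental types, so the F1 was l r k / L R K.
The two rarest classes, L r k and l R K, are the double crossovers. Comparing them with the parentals, only the l allele has switched, so l is the middle locus and the order is k – l – r.
Crossovers in the l–r interval produce the single-crossover classes l R k and L r K (35 + 35 = 70) plus the double crossovers (4).
RF(l–r) = (70 + 4) / 1000 = 74/1000 = 0.0740 → 7.4 m.u.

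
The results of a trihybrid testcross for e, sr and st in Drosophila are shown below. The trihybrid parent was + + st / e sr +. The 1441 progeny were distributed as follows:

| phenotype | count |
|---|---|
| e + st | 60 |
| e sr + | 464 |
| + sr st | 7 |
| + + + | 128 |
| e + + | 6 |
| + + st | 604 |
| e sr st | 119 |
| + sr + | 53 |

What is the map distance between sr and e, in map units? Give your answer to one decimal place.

The two rarest classes, + sr st and e + +, are the double crossovers. Comparing them with the parentals, only the sr allele has switched, so sr is the middle locus and the order is st – sr – e.
Crossovers in the sr–e interval produce the single-crossover classes e + st and + sr + (60 + 53 = 113) plus the double crossovers (13).
RF(sr–e) = (113 + 13) / 1441 = 126/1441 = 0.0874 → 8.7 map units.

8.7 map units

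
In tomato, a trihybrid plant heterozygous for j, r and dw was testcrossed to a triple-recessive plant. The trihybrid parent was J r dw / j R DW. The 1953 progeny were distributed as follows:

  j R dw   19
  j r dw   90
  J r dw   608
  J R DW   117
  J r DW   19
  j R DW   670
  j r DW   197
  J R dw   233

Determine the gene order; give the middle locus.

dw

The two rarest classes, J r DW and j R dw, are the double crossovers. Comparing them with the parentals, only the dw allele has switched, so dw is the middle locus and the order is j – dw – r.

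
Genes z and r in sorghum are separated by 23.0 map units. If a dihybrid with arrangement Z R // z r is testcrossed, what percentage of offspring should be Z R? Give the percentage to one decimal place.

A map distance of 23.0 map units corresponds to a recombination frequency of 0.230.
The F1 is Z R / z r, so Z R is a parental gamete class with expected frequency (1 − r)/2 = 0.770/2 = 0.3850.
That is 0.3850 = 38.5% of the progeny.

38.5%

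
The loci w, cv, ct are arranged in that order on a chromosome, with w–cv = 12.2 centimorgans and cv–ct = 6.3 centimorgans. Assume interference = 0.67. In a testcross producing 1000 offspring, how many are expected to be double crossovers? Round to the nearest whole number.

3

Map distances give recombination frequencies of 0.122 and 0.063 for the two intervals.
With interference 0.67 (so coincidence = 0.33), expected double-crossover frequency = 0.122 × 0.063 × 0.33 = 0.00254.
Expected number = 0.00254 × 1000 = 2.54 ≈ 3.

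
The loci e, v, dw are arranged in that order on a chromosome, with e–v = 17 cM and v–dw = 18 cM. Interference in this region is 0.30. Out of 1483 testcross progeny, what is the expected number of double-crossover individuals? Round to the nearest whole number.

Map distances give recombination frequencies of 0.170 and 0.180 for the two intervals.
With interference 0.30 (so coincidence = 0.70), expected double-crossover frequency = 0.170 × 0.180 × 0.70 = 0.02142.
Expected number = 0.02142 × 1483 = 31.77 ≈ 32.

32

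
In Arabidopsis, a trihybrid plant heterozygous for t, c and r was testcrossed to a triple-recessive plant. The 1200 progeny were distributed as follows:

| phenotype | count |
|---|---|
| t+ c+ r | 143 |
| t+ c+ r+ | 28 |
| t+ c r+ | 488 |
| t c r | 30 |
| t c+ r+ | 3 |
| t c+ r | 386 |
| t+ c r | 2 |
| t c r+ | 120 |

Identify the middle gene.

r

The two most frequent reciprocal classes, t+ c r+ and t c+ r, are the parental types, so the F1 was t+ c r+ / t c+ r.
The two rarest classes, t+ c r and t c+ r+, are the double crossovers. Comparing them with the parentals, only the r allele has switched, so r is the middle locus and the order is c – r – t.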